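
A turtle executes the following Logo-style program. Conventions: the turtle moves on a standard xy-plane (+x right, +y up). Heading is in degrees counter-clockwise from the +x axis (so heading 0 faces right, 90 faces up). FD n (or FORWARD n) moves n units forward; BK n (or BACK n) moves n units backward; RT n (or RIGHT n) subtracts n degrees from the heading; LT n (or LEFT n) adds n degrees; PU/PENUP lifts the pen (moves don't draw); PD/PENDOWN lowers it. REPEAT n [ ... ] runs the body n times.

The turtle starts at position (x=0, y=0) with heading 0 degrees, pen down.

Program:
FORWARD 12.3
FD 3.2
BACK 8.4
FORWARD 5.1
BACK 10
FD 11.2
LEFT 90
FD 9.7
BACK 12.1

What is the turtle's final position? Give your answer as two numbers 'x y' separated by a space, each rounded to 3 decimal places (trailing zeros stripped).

Answer: 13.4 -2.4

Derivation:
Executing turtle program step by step:
Start: pos=(0,0), heading=0, pen down
FD 12.3: (0,0) -> (12.3,0) [heading=0, draw]
FD 3.2: (12.3,0) -> (15.5,0) [heading=0, draw]
BK 8.4: (15.5,0) -> (7.1,0) [heading=0, draw]
FD 5.1: (7.1,0) -> (12.2,0) [heading=0, draw]
BK 10: (12.2,0) -> (2.2,0) [heading=0, draw]
FD 11.2: (2.2,0) -> (13.4,0) [heading=0, draw]
LT 90: heading 0 -> 90
FD 9.7: (13.4,0) -> (13.4,9.7) [heading=90, draw]
BK 12.1: (13.4,9.7) -> (13.4,-2.4) [heading=90, draw]
Final: pos=(13.4,-2.4), heading=90, 8 segment(s) drawn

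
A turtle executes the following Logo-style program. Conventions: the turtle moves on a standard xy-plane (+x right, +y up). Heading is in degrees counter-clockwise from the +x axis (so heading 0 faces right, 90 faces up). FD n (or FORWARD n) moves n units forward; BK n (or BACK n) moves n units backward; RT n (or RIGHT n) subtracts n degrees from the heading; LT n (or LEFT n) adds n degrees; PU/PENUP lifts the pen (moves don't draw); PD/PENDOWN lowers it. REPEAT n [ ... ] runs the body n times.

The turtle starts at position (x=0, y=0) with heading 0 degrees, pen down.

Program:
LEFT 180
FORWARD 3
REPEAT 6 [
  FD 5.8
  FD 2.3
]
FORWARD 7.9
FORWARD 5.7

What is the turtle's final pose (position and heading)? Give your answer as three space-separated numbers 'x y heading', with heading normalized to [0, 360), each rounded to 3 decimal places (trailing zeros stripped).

Executing turtle program step by step:
Start: pos=(0,0), heading=0, pen down
LT 180: heading 0 -> 180
FD 3: (0,0) -> (-3,0) [heading=180, draw]
REPEAT 6 [
  -- iteration 1/6 --
  FD 5.8: (-3,0) -> (-8.8,0) [heading=180, draw]
  FD 2.3: (-8.8,0) -> (-11.1,0) [heading=180, draw]
  -- iteration 2/6 --
  FD 5.8: (-11.1,0) -> (-16.9,0) [heading=180, draw]
  FD 2.3: (-16.9,0) -> (-19.2,0) [heading=180, draw]
  -- iteration 3/6 --
  FD 5.8: (-19.2,0) -> (-25,0) [heading=180, draw]
  FD 2.3: (-25,0) -> (-27.3,0) [heading=180, draw]
  -- iteration 4/6 --
  FD 5.8: (-27.3,0) -> (-33.1,0) [heading=180, draw]
  FD 2.3: (-33.1,0) -> (-35.4,0) [heading=180, draw]
  -- iteration 5/6 --
  FD 5.8: (-35.4,0) -> (-41.2,0) [heading=180, draw]
  FD 2.3: (-41.2,0) -> (-43.5,0) [heading=180, draw]
  -- iteration 6/6 --
  FD 5.8: (-43.5,0) -> (-49.3,0) [heading=180, draw]
  FD 2.3: (-49.3,0) -> (-51.6,0) [heading=180, draw]
]
FD 7.9: (-51.6,0) -> (-59.5,0) [heading=180, draw]
FD 5.7: (-59.5,0) -> (-65.2,0) [heading=180, draw]
Final: pos=(-65.2,0), heading=180, 15 segment(s) drawn

Answer: -65.2 0 180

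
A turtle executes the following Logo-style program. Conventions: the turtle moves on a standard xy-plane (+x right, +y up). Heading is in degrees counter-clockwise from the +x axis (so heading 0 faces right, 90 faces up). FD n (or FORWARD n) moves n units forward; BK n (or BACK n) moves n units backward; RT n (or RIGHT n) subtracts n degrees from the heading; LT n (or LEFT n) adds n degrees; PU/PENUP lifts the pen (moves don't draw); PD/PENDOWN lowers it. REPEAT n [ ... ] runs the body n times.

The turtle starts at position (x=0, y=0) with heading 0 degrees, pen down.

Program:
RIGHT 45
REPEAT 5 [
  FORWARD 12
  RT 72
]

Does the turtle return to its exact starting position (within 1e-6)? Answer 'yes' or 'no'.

Answer: yes

Derivation:
Executing turtle program step by step:
Start: pos=(0,0), heading=0, pen down
RT 45: heading 0 -> 315
REPEAT 5 [
  -- iteration 1/5 --
  FD 12: (0,0) -> (8.485,-8.485) [heading=315, draw]
  RT 72: heading 315 -> 243
  -- iteration 2/5 --
  FD 12: (8.485,-8.485) -> (3.037,-19.177) [heading=243, draw]
  RT 72: heading 243 -> 171
  -- iteration 3/5 --
  FD 12: (3.037,-19.177) -> (-8.815,-17.3) [heading=171, draw]
  RT 72: heading 171 -> 99
  -- iteration 4/5 --
  FD 12: (-8.815,-17.3) -> (-10.692,-5.448) [heading=99, draw]
  RT 72: heading 99 -> 27
  -- iteration 5/5 --
  FD 12: (-10.692,-5.448) -> (0,0) [heading=27, draw]
  RT 72: heading 27 -> 315
]
Final: pos=(0,0), heading=315, 5 segment(s) drawn

Start position: (0, 0)
Final position: (0, 0)
Distance = 0; < 1e-6 -> CLOSED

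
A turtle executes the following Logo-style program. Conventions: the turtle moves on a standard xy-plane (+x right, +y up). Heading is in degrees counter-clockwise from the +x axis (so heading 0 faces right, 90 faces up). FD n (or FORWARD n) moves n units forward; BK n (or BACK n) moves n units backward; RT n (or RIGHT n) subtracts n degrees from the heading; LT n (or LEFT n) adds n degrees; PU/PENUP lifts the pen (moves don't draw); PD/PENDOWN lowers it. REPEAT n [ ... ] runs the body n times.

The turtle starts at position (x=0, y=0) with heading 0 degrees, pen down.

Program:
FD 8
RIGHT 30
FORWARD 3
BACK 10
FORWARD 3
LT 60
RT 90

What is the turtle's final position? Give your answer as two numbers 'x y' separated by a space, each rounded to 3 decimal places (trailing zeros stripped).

Answer: 4.536 2

Derivation:
Executing turtle program step by step:
Start: pos=(0,0), heading=0, pen down
FD 8: (0,0) -> (8,0) [heading=0, draw]
RT 30: heading 0 -> 330
FD 3: (8,0) -> (10.598,-1.5) [heading=330, draw]
BK 10: (10.598,-1.5) -> (1.938,3.5) [heading=330, draw]
FD 3: (1.938,3.5) -> (4.536,2) [heading=330, draw]
LT 60: heading 330 -> 30
RT 90: heading 30 -> 300
Final: pos=(4.536,2), heading=300, 4 segment(s) drawn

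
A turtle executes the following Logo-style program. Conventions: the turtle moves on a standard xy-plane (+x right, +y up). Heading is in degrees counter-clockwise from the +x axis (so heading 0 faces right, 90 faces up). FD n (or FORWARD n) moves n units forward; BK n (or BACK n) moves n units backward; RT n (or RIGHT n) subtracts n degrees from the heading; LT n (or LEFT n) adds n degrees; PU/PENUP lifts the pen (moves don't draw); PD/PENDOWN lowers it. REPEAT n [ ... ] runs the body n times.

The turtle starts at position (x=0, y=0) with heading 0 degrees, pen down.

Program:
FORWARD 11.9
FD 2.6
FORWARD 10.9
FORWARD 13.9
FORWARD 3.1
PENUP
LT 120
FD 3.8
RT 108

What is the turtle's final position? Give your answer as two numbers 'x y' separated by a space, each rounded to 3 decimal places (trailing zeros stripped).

Executing turtle program step by step:
Start: pos=(0,0), heading=0, pen down
FD 11.9: (0,0) -> (11.9,0) [heading=0, draw]
FD 2.6: (11.9,0) -> (14.5,0) [heading=0, draw]
FD 10.9: (14.5,0) -> (25.4,0) [heading=0, draw]
FD 13.9: (25.4,0) -> (39.3,0) [heading=0, draw]
FD 3.1: (39.3,0) -> (42.4,0) [heading=0, draw]
PU: pen up
LT 120: heading 0 -> 120
FD 3.8: (42.4,0) -> (40.5,3.291) [heading=120, move]
RT 108: heading 120 -> 12
Final: pos=(40.5,3.291), heading=12, 5 segment(s) drawn

Answer: 40.5 3.291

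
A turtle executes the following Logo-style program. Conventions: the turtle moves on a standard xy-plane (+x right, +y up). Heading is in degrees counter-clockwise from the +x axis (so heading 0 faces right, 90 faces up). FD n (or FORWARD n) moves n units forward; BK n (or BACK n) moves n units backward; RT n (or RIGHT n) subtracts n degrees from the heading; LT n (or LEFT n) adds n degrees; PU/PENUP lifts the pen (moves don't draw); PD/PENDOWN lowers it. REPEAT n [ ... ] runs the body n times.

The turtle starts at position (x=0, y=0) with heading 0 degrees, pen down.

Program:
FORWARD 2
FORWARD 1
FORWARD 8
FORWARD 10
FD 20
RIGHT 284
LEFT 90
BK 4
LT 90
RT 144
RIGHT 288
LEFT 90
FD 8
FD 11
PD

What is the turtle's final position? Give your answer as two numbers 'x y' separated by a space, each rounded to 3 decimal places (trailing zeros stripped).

Executing turtle program step by step:
Start: pos=(0,0), heading=0, pen down
FD 2: (0,0) -> (2,0) [heading=0, draw]
FD 1: (2,0) -> (3,0) [heading=0, draw]
FD 8: (3,0) -> (11,0) [heading=0, draw]
FD 10: (11,0) -> (21,0) [heading=0, draw]
FD 20: (21,0) -> (41,0) [heading=0, draw]
RT 284: heading 0 -> 76
LT 90: heading 76 -> 166
BK 4: (41,0) -> (44.881,-0.968) [heading=166, draw]
LT 90: heading 166 -> 256
RT 144: heading 256 -> 112
RT 288: heading 112 -> 184
LT 90: heading 184 -> 274
FD 8: (44.881,-0.968) -> (45.439,-8.948) [heading=274, draw]
FD 11: (45.439,-8.948) -> (46.207,-19.921) [heading=274, draw]
PD: pen down
Final: pos=(46.207,-19.921), heading=274, 8 segment(s) drawn

Answer: 46.207 -19.921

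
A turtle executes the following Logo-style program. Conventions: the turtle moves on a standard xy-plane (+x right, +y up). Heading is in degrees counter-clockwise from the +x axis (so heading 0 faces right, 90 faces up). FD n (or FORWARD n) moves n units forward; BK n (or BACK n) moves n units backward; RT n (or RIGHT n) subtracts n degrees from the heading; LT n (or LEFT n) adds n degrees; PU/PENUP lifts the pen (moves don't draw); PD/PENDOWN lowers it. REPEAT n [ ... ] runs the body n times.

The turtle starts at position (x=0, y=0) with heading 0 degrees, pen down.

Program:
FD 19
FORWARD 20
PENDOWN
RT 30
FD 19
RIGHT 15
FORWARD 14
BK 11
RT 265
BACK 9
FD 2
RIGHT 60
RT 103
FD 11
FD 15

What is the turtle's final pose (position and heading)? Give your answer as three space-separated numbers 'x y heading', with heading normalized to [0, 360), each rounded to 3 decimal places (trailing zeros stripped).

Answer: 42.917 -40.917 247

Derivation:
Executing turtle program step by step:
Start: pos=(0,0), heading=0, pen down
FD 19: (0,0) -> (19,0) [heading=0, draw]
FD 20: (19,0) -> (39,0) [heading=0, draw]
PD: pen down
RT 30: heading 0 -> 330
FD 19: (39,0) -> (55.454,-9.5) [heading=330, draw]
RT 15: heading 330 -> 315
FD 14: (55.454,-9.5) -> (65.354,-19.399) [heading=315, draw]
BK 11: (65.354,-19.399) -> (57.576,-11.621) [heading=315, draw]
RT 265: heading 315 -> 50
BK 9: (57.576,-11.621) -> (51.791,-18.516) [heading=50, draw]
FD 2: (51.791,-18.516) -> (53.076,-16.984) [heading=50, draw]
RT 60: heading 50 -> 350
RT 103: heading 350 -> 247
FD 11: (53.076,-16.984) -> (48.778,-27.109) [heading=247, draw]
FD 15: (48.778,-27.109) -> (42.917,-40.917) [heading=247, draw]
Final: pos=(42.917,-40.917), heading=247, 9 segment(s) drawn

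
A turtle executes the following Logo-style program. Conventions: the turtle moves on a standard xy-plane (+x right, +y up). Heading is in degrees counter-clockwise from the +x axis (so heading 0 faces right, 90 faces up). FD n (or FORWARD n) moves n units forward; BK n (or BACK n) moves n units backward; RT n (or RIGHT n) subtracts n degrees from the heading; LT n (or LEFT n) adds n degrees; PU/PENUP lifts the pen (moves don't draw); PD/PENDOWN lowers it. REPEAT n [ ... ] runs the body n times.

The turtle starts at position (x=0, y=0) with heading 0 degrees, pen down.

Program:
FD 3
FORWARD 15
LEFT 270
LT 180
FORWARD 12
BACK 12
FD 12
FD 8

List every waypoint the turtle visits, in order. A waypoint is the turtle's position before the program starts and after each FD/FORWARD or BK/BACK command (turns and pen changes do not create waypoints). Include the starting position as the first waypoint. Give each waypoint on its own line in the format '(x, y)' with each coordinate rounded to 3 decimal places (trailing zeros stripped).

Answer: (0, 0)
(3, 0)
(18, 0)
(18, 12)
(18, 0)
(18, 12)
(18, 20)

Derivation:
Executing turtle program step by step:
Start: pos=(0,0), heading=0, pen down
FD 3: (0,0) -> (3,0) [heading=0, draw]
FD 15: (3,0) -> (18,0) [heading=0, draw]
LT 270: heading 0 -> 270
LT 180: heading 270 -> 90
FD 12: (18,0) -> (18,12) [heading=90, draw]
BK 12: (18,12) -> (18,0) [heading=90, draw]
FD 12: (18,0) -> (18,12) [heading=90, draw]
FD 8: (18,12) -> (18,20) [heading=90, draw]
Final: pos=(18,20), heading=90, 6 segment(s) drawn
Waypoints (7 total):
(0, 0)
(3, 0)
(18, 0)
(18, 12)
(18, 0)
(18, 12)
(18, 20)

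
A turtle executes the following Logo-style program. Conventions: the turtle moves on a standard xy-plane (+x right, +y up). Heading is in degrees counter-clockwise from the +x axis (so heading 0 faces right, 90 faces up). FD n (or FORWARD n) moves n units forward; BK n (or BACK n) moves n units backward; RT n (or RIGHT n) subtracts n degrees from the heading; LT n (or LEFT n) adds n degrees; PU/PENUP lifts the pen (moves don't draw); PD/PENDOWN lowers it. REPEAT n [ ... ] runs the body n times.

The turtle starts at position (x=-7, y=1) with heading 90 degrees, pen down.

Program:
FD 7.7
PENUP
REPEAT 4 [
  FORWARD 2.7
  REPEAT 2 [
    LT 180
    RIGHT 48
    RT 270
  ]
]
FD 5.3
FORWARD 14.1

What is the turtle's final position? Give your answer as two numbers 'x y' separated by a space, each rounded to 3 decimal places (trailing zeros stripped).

Answer: 0.212 25.93

Derivation:
Executing turtle program step by step:
Start: pos=(-7,1), heading=90, pen down
FD 7.7: (-7,1) -> (-7,8.7) [heading=90, draw]
PU: pen up
REPEAT 4 [
  -- iteration 1/4 --
  FD 2.7: (-7,8.7) -> (-7,11.4) [heading=90, move]
  REPEAT 2 [
    -- iteration 1/2 --
    LT 180: heading 90 -> 270
    RT 48: heading 270 -> 222
    RT 270: heading 222 -> 312
    -- iteration 2/2 --
    LT 180: heading 312 -> 132
    RT 48: heading 132 -> 84
    RT 270: heading 84 -> 174
  ]
  -- iteration 2/4 --
  FD 2.7: (-7,11.4) -> (-9.685,11.682) [heading=174, move]
  REPEAT 2 [
    -- iteration 1/2 --
    LT 180: heading 174 -> 354
    RT 48: heading 354 -> 306
    RT 270: heading 306 -> 36
    -- iteration 2/2 --
    LT 180: heading 36 -> 216
    RT 48: heading 216 -> 168
    RT 270: heading 168 -> 258
  ]
  -- iteration 3/4 --
  FD 2.7: (-9.685,11.682) -> (-10.247,9.041) [heading=258, move]
  REPEAT 2 [
    -- iteration 1/2 --
    LT 180: heading 258 -> 78
    RT 48: heading 78 -> 30
    RT 270: heading 30 -> 120
    -- iteration 2/2 --
    LT 180: heading 120 -> 300
    RT 48: heading 300 -> 252
    RT 270: heading 252 -> 342
  ]
  -- iteration 4/4 --
  FD 2.7: (-10.247,9.041) -> (-7.679,8.207) [heading=342, move]
  REPEAT 2 [
    -- iteration 1/2 --
    LT 180: heading 342 -> 162
    RT 48: heading 162 -> 114
    RT 270: heading 114 -> 204
    -- iteration 2/2 --
    LT 180: heading 204 -> 24
    RT 48: heading 24 -> 336
    RT 270: heading 336 -> 66
  ]
]
FD 5.3: (-7.679,8.207) -> (-5.523,13.049) [heading=66, move]
FD 14.1: (-5.523,13.049) -> (0.212,25.93) [heading=66, move]
Final: pos=(0.212,25.93), heading=66, 1 segment(s) drawn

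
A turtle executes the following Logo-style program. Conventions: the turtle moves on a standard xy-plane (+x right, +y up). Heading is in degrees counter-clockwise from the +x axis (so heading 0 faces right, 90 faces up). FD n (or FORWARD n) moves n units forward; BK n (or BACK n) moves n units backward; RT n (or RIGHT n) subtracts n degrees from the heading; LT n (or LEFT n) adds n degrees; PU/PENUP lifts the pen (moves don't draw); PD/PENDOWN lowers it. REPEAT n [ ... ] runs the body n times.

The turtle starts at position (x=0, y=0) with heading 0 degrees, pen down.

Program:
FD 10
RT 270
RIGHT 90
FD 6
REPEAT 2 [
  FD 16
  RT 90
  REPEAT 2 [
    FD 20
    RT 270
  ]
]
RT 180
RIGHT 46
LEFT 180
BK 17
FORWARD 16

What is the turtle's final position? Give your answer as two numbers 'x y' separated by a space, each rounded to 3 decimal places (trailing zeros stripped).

Answer: 72.695 15.281

Derivation:
Executing turtle program step by step:
Start: pos=(0,0), heading=0, pen down
FD 10: (0,0) -> (10,0) [heading=0, draw]
RT 270: heading 0 -> 90
RT 90: heading 90 -> 0
FD 6: (10,0) -> (16,0) [heading=0, draw]
REPEAT 2 [
  -- iteration 1/2 --
  FD 16: (16,0) -> (32,0) [heading=0, draw]
  RT 90: heading 0 -> 270
  REPEAT 2 [
    -- iteration 1/2 --
    FD 20: (32,0) -> (32,-20) [heading=270, draw]
    RT 270: heading 270 -> 0
    -- iteration 2/2 --
    FD 20: (32,-20) -> (52,-20) [heading=0, draw]
    RT 270: heading 0 -> 90
  ]
  -- iteration 2/2 --
  FD 16: (52,-20) -> (52,-4) [heading=90, draw]
  RT 90: heading 90 -> 0
  REPEAT 2 [
    -- iteration 1/2 --
    FD 20: (52,-4) -> (72,-4) [heading=0, draw]
    RT 270: heading 0 -> 90
    -- iteration 2/2 --
    FD 20: (72,-4) -> (72,16) [heading=90, draw]
    RT 270: heading 90 -> 180
  ]
]
RT 180: heading 180 -> 0
RT 46: heading 0 -> 314
LT 180: heading 314 -> 134
BK 17: (72,16) -> (83.809,3.771) [heading=134, draw]
FD 16: (83.809,3.771) -> (72.695,15.281) [heading=134, draw]
Final: pos=(72.695,15.281), heading=134, 10 segment(s) drawn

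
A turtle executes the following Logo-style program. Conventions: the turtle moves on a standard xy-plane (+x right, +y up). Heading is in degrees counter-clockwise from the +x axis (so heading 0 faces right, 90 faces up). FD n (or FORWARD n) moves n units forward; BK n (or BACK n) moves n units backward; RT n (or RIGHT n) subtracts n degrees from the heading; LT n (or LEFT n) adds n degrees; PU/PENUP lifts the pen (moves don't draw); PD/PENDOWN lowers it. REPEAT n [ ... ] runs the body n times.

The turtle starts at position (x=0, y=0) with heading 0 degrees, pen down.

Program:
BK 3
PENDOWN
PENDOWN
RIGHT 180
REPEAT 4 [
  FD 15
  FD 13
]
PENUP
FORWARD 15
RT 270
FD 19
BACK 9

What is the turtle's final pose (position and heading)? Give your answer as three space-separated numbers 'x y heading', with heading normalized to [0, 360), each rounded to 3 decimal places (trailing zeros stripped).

Answer: -130 -10 270

Derivation:
Executing turtle program step by step:
Start: pos=(0,0), heading=0, pen down
BK 3: (0,0) -> (-3,0) [heading=0, draw]
PD: pen down
PD: pen down
RT 180: heading 0 -> 180
REPEAT 4 [
  -- iteration 1/4 --
  FD 15: (-3,0) -> (-18,0) [heading=180, draw]
  FD 13: (-18,0) -> (-31,0) [heading=180, draw]
  -- iteration 2/4 --
  FD 15: (-31,0) -> (-46,0) [heading=180, draw]
  FD 13: (-46,0) -> (-59,0) [heading=180, draw]
  -- iteration 3/4 --
  FD 15: (-59,0) -> (-74,0) [heading=180, draw]
  FD 13: (-74,0) -> (-87,0) [heading=180, draw]
  -- iteration 4/4 --
  FD 15: (-87,0) -> (-102,0) [heading=180, draw]
  FD 13: (-102,0) -> (-115,0) [heading=180, draw]
]
PU: pen up
FD 15: (-115,0) -> (-130,0) [heading=180, move]
RT 270: heading 180 -> 270
FD 19: (-130,0) -> (-130,-19) [heading=270, move]
BK 9: (-130,-19) -> (-130,-10) [heading=270, move]
Final: pos=(-130,-10), heading=270, 9 segment(s) drawn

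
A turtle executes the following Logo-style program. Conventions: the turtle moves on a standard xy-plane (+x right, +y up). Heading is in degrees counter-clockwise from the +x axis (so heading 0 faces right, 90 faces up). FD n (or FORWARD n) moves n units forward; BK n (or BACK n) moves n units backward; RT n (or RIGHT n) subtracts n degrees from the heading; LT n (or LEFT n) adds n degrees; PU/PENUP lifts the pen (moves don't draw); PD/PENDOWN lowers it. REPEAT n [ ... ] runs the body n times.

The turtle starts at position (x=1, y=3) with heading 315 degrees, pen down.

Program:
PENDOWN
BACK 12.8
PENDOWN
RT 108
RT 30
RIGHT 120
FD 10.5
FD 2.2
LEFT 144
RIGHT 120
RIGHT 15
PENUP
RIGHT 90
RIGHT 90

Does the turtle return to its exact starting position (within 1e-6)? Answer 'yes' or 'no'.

Answer: no

Derivation:
Executing turtle program step by step:
Start: pos=(1,3), heading=315, pen down
PD: pen down
BK 12.8: (1,3) -> (-8.051,12.051) [heading=315, draw]
PD: pen down
RT 108: heading 315 -> 207
RT 30: heading 207 -> 177
RT 120: heading 177 -> 57
FD 10.5: (-8.051,12.051) -> (-2.332,20.857) [heading=57, draw]
FD 2.2: (-2.332,20.857) -> (-1.134,22.702) [heading=57, draw]
LT 144: heading 57 -> 201
RT 120: heading 201 -> 81
RT 15: heading 81 -> 66
PU: pen up
RT 90: heading 66 -> 336
RT 90: heading 336 -> 246
Final: pos=(-1.134,22.702), heading=246, 3 segment(s) drawn

Start position: (1, 3)
Final position: (-1.134, 22.702)
Distance = 19.817; >= 1e-6 -> NOT closed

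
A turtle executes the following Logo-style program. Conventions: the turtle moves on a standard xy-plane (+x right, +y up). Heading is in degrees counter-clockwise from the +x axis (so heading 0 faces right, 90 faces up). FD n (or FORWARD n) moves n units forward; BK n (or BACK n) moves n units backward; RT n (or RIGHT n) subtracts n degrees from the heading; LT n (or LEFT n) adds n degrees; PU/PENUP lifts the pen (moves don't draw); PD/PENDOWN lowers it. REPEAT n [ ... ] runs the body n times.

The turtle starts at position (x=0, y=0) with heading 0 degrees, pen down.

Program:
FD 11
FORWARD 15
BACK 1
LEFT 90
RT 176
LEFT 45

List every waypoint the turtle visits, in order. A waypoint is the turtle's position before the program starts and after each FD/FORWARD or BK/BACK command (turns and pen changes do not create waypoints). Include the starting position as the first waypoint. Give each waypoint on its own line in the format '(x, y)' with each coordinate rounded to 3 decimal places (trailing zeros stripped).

Executing turtle program step by step:
Start: pos=(0,0), heading=0, pen down
FD 11: (0,0) -> (11,0) [heading=0, draw]
FD 15: (11,0) -> (26,0) [heading=0, draw]
BK 1: (26,0) -> (25,0) [heading=0, draw]
LT 90: heading 0 -> 90
RT 176: heading 90 -> 274
LT 45: heading 274 -> 319
Final: pos=(25,0), heading=319, 3 segment(s) drawn
Waypoints (4 total):
(0, 0)
(11, 0)
(26, 0)
(25, 0)

Answer: (0, 0)
(11, 0)
(26, 0)
(25, 0)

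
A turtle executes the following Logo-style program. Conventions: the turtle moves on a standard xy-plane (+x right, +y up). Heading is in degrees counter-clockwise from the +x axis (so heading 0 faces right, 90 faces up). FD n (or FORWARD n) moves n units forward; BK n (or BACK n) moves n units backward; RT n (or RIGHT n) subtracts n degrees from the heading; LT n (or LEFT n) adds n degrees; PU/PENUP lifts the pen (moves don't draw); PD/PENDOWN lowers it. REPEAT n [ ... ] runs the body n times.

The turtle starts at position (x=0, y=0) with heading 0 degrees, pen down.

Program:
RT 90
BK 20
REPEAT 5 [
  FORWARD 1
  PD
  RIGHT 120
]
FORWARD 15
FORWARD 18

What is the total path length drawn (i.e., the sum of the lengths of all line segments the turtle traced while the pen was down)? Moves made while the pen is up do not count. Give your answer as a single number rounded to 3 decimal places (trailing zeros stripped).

Answer: 58

Derivation:
Executing turtle program step by step:
Start: pos=(0,0), heading=0, pen down
RT 90: heading 0 -> 270
BK 20: (0,0) -> (0,20) [heading=270, draw]
REPEAT 5 [
  -- iteration 1/5 --
  FD 1: (0,20) -> (0,19) [heading=270, draw]
  PD: pen down
  RT 120: heading 270 -> 150
  -- iteration 2/5 --
  FD 1: (0,19) -> (-0.866,19.5) [heading=150, draw]
  PD: pen down
  RT 120: heading 150 -> 30
  -- iteration 3/5 --
  FD 1: (-0.866,19.5) -> (0,20) [heading=30, draw]
  PD: pen down
  RT 120: heading 30 -> 270
  -- iteration 4/5 --
  FD 1: (0,20) -> (0,19) [heading=270, draw]
  PD: pen down
  RT 120: heading 270 -> 150
  -- iteration 5/5 --
  FD 1: (0,19) -> (-0.866,19.5) [heading=150, draw]
  PD: pen down
  RT 120: heading 150 -> 30
]
FD 15: (-0.866,19.5) -> (12.124,27) [heading=30, draw]
FD 18: (12.124,27) -> (27.713,36) [heading=30, draw]
Final: pos=(27.713,36), heading=30, 8 segment(s) drawn

Segment lengths:
  seg 1: (0,0) -> (0,20), length = 20
  seg 2: (0,20) -> (0,19), length = 1
  seg 3: (0,19) -> (-0.866,19.5), length = 1
  seg 4: (-0.866,19.5) -> (0,20), length = 1
  seg 5: (0,20) -> (0,19), length = 1
  seg 6: (0,19) -> (-0.866,19.5), length = 1
  seg 7: (-0.866,19.5) -> (12.124,27), length = 15
  seg 8: (12.124,27) -> (27.713,36), length = 18
Total = 58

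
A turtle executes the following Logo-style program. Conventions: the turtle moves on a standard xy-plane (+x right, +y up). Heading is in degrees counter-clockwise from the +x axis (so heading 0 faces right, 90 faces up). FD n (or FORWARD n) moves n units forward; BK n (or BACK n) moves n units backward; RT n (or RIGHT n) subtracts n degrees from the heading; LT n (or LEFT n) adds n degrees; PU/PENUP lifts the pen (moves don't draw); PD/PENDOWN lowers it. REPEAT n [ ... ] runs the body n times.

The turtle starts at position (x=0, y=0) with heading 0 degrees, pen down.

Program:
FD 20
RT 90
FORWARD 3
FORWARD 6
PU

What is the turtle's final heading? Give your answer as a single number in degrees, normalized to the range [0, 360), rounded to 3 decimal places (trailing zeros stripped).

Executing turtle program step by step:
Start: pos=(0,0), heading=0, pen down
FD 20: (0,0) -> (20,0) [heading=0, draw]
RT 90: heading 0 -> 270
FD 3: (20,0) -> (20,-3) [heading=270, draw]
FD 6: (20,-3) -> (20,-9) [heading=270, draw]
PU: pen up
Final: pos=(20,-9), heading=270, 3 segment(s) drawn

Answer: 270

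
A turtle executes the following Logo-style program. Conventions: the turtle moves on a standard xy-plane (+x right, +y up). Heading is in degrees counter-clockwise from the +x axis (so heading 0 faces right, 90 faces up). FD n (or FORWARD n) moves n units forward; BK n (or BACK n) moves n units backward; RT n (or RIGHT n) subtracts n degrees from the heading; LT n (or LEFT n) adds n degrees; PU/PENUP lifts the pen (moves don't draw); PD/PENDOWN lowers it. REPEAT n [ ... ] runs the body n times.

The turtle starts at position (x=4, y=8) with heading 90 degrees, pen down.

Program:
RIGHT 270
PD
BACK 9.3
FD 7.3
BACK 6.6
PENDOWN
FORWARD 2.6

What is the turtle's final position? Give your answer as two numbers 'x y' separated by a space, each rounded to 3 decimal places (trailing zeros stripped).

Executing turtle program step by step:
Start: pos=(4,8), heading=90, pen down
RT 270: heading 90 -> 180
PD: pen down
BK 9.3: (4,8) -> (13.3,8) [heading=180, draw]
FD 7.3: (13.3,8) -> (6,8) [heading=180, draw]
BK 6.6: (6,8) -> (12.6,8) [heading=180, draw]
PD: pen down
FD 2.6: (12.6,8) -> (10,8) [heading=180, draw]
Final: pos=(10,8), heading=180, 4 segment(s) drawn

Answer: 10 8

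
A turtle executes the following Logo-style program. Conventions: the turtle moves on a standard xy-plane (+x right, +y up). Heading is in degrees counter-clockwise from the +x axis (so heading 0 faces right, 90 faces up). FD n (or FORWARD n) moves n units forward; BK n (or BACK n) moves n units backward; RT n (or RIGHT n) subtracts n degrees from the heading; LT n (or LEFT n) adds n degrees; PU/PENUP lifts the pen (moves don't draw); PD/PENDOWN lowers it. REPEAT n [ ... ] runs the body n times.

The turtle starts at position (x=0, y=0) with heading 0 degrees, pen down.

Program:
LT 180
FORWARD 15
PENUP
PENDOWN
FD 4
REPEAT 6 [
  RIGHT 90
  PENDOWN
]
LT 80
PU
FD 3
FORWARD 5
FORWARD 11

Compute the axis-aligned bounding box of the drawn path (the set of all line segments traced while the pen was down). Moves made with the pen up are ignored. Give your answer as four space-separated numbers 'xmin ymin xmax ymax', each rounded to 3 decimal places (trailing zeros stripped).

Executing turtle program step by step:
Start: pos=(0,0), heading=0, pen down
LT 180: heading 0 -> 180
FD 15: (0,0) -> (-15,0) [heading=180, draw]
PU: pen up
PD: pen down
FD 4: (-15,0) -> (-19,0) [heading=180, draw]
REPEAT 6 [
  -- iteration 1/6 --
  RT 90: heading 180 -> 90
  PD: pen down
  -- iteration 2/6 --
  RT 90: heading 90 -> 0
  PD: pen down
  -- iteration 3/6 --
  RT 90: heading 0 -> 270
  PD: pen down
  -- iteration 4/6 --
  RT 90: heading 270 -> 180
  PD: pen down
  -- iteration 5/6 --
  RT 90: heading 180 -> 90
  PD: pen down
  -- iteration 6/6 --
  RT 90: heading 90 -> 0
  PD: pen down
]
LT 80: heading 0 -> 80
PU: pen up
FD 3: (-19,0) -> (-18.479,2.954) [heading=80, move]
FD 5: (-18.479,2.954) -> (-17.611,7.878) [heading=80, move]
FD 11: (-17.611,7.878) -> (-15.701,18.711) [heading=80, move]
Final: pos=(-15.701,18.711), heading=80, 2 segment(s) drawn

Segment endpoints: x in {-19, -15, 0}, y in {0, 0, 0}
xmin=-19, ymin=0, xmax=0, ymax=0

Answer: -19 0 0 0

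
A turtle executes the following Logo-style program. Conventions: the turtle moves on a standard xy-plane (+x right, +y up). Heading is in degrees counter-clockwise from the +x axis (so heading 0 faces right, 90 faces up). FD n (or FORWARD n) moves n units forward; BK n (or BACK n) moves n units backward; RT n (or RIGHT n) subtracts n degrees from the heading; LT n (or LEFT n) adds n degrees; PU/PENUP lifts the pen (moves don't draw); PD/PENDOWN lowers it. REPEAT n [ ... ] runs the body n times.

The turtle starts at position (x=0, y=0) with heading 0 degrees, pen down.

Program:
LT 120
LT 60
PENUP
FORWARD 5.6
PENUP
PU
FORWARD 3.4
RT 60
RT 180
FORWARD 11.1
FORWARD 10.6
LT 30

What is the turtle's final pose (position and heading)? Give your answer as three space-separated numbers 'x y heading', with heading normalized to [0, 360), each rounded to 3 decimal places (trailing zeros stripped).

Executing turtle program step by step:
Start: pos=(0,0), heading=0, pen down
LT 120: heading 0 -> 120
LT 60: heading 120 -> 180
PU: pen up
FD 5.6: (0,0) -> (-5.6,0) [heading=180, move]
PU: pen up
PU: pen up
FD 3.4: (-5.6,0) -> (-9,0) [heading=180, move]
RT 60: heading 180 -> 120
RT 180: heading 120 -> 300
FD 11.1: (-9,0) -> (-3.45,-9.613) [heading=300, move]
FD 10.6: (-3.45,-9.613) -> (1.85,-18.793) [heading=300, move]
LT 30: heading 300 -> 330
Final: pos=(1.85,-18.793), heading=330, 0 segment(s) drawn

Answer: 1.85 -18.793 330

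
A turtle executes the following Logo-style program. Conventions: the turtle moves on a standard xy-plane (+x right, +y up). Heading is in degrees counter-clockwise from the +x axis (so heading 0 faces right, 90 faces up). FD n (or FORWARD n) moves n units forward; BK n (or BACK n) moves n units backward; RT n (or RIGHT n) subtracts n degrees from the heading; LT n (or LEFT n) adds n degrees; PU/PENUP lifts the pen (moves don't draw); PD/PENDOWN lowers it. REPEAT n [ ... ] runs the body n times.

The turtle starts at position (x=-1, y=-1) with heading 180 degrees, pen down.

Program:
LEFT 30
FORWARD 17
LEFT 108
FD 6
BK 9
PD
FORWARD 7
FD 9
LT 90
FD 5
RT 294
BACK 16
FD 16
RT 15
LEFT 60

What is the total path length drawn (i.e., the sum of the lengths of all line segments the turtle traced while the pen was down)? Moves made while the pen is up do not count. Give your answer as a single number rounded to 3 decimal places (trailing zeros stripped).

Answer: 85

Derivation:
Executing turtle program step by step:
Start: pos=(-1,-1), heading=180, pen down
LT 30: heading 180 -> 210
FD 17: (-1,-1) -> (-15.722,-9.5) [heading=210, draw]
LT 108: heading 210 -> 318
FD 6: (-15.722,-9.5) -> (-11.264,-13.515) [heading=318, draw]
BK 9: (-11.264,-13.515) -> (-17.952,-7.493) [heading=318, draw]
PD: pen down
FD 7: (-17.952,-7.493) -> (-12.75,-12.177) [heading=318, draw]
FD 9: (-12.75,-12.177) -> (-6.062,-18.199) [heading=318, draw]
LT 90: heading 318 -> 48
FD 5: (-6.062,-18.199) -> (-2.716,-14.483) [heading=48, draw]
RT 294: heading 48 -> 114
BK 16: (-2.716,-14.483) -> (3.792,-29.1) [heading=114, draw]
FD 16: (3.792,-29.1) -> (-2.716,-14.483) [heading=114, draw]
RT 15: heading 114 -> 99
LT 60: heading 99 -> 159
Final: pos=(-2.716,-14.483), heading=159, 8 segment(s) drawn

Segment lengths:
  seg 1: (-1,-1) -> (-15.722,-9.5), length = 17
  seg 2: (-15.722,-9.5) -> (-11.264,-13.515), length = 6
  seg 3: (-11.264,-13.515) -> (-17.952,-7.493), length = 9
  seg 4: (-17.952,-7.493) -> (-12.75,-12.177), length = 7
  seg 5: (-12.75,-12.177) -> (-6.062,-18.199), length = 9
  seg 6: (-6.062,-18.199) -> (-2.716,-14.483), length = 5
  seg 7: (-2.716,-14.483) -> (3.792,-29.1), length = 16
  seg 8: (3.792,-29.1) -> (-2.716,-14.483), length = 16
Total = 85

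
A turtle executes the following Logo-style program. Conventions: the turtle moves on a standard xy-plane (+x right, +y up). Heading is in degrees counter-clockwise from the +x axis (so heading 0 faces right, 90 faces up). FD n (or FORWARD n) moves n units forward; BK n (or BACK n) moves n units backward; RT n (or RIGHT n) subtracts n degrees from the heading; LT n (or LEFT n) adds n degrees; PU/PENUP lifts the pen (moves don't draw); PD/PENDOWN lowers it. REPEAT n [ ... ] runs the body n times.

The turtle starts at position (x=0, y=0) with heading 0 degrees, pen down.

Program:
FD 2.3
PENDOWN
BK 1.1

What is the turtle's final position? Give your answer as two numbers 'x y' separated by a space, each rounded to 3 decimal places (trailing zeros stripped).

Answer: 1.2 0

Derivation:
Executing turtle program step by step:
Start: pos=(0,0), heading=0, pen down
FD 2.3: (0,0) -> (2.3,0) [heading=0, draw]
PD: pen down
BK 1.1: (2.3,0) -> (1.2,0) [heading=0, draw]
Final: pos=(1.2,0), heading=0, 2 segment(s) drawn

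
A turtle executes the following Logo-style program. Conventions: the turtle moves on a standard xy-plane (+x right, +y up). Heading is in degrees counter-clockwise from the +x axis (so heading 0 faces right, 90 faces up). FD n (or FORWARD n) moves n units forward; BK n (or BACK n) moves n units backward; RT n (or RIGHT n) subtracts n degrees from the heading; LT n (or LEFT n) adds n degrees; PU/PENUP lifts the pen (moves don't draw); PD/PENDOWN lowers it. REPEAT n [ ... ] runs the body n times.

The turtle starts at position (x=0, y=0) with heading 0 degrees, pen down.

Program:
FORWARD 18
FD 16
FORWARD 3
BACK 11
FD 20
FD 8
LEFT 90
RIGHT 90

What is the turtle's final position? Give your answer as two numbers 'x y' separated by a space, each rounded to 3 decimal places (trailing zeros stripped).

Answer: 54 0

Derivation:
Executing turtle program step by step:
Start: pos=(0,0), heading=0, pen down
FD 18: (0,0) -> (18,0) [heading=0, draw]
FD 16: (18,0) -> (34,0) [heading=0, draw]
FD 3: (34,0) -> (37,0) [heading=0, draw]
BK 11: (37,0) -> (26,0) [heading=0, draw]
FD 20: (26,0) -> (46,0) [heading=0, draw]
FD 8: (46,0) -> (54,0) [heading=0, draw]
LT 90: heading 0 -> 90
RT 90: heading 90 -> 0
Final: pos=(54,0), heading=0, 6 segment(s) drawn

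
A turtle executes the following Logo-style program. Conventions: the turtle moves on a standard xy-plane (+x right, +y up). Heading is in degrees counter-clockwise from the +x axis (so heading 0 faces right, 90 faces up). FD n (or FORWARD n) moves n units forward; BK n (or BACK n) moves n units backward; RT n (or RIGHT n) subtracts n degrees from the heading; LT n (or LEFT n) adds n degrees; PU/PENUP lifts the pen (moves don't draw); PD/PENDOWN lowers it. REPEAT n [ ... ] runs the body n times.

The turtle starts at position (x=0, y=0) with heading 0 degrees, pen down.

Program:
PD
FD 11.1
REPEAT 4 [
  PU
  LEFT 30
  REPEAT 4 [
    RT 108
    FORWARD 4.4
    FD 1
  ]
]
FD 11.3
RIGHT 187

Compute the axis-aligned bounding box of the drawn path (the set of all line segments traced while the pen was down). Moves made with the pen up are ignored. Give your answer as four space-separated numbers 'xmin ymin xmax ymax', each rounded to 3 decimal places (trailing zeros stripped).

Answer: 0 0 11.1 0

Derivation:
Executing turtle program step by step:
Start: pos=(0,0), heading=0, pen down
PD: pen down
FD 11.1: (0,0) -> (11.1,0) [heading=0, draw]
REPEAT 4 [
  -- iteration 1/4 --
  PU: pen up
  LT 30: heading 0 -> 30
  REPEAT 4 [
    -- iteration 1/4 --
    RT 108: heading 30 -> 282
    FD 4.4: (11.1,0) -> (12.015,-4.304) [heading=282, move]
    FD 1: (12.015,-4.304) -> (12.223,-5.282) [heading=282, move]
    -- iteration 2/4 --
    RT 108: heading 282 -> 174
    FD 4.4: (12.223,-5.282) -> (7.847,-4.822) [heading=174, move]
    FD 1: (7.847,-4.822) -> (6.852,-4.718) [heading=174, move]
    -- iteration 3/4 --
    RT 108: heading 174 -> 66
    FD 4.4: (6.852,-4.718) -> (8.642,-0.698) [heading=66, move]
    FD 1: (8.642,-0.698) -> (9.049,0.216) [heading=66, move]
    -- iteration 4/4 --
    RT 108: heading 66 -> 318
    FD 4.4: (9.049,0.216) -> (12.319,-2.729) [heading=318, move]
    FD 1: (12.319,-2.729) -> (13.062,-3.398) [heading=318, move]
  ]
  -- iteration 2/4 --
  PU: pen up
  LT 30: heading 318 -> 348
  REPEAT 4 [
    -- iteration 1/4 --
    RT 108: heading 348 -> 240
    FD 4.4: (13.062,-3.398) -> (10.862,-7.208) [heading=240, move]
    FD 1: (10.862,-7.208) -> (10.362,-8.074) [heading=240, move]
    -- iteration 2/4 --
    RT 108: heading 240 -> 132
    FD 4.4: (10.362,-8.074) -> (7.417,-4.804) [heading=132, move]
    FD 1: (7.417,-4.804) -> (6.748,-4.061) [heading=132, move]
    -- iteration 3/4 --
    RT 108: heading 132 -> 24
    FD 4.4: (6.748,-4.061) -> (10.768,-2.272) [heading=24, move]
    FD 1: (10.768,-2.272) -> (11.682,-1.865) [heading=24, move]
    -- iteration 4/4 --
    RT 108: heading 24 -> 276
    FD 4.4: (11.682,-1.865) -> (12.141,-6.241) [heading=276, move]
    FD 1: (12.141,-6.241) -> (12.246,-7.235) [heading=276, move]
  ]
  -- iteration 3/4 --
  PU: pen up
  LT 30: heading 276 -> 306
  REPEAT 4 [
    -- iteration 1/4 --
    RT 108: heading 306 -> 198
    FD 4.4: (12.246,-7.235) -> (8.061,-8.595) [heading=198, move]
    FD 1: (8.061,-8.595) -> (7.11,-8.904) [heading=198, move]
    -- iteration 2/4 --
    RT 108: heading 198 -> 90
    FD 4.4: (7.11,-8.904) -> (7.11,-4.504) [heading=90, move]
    FD 1: (7.11,-4.504) -> (7.11,-3.504) [heading=90, move]
    -- iteration 3/4 --
    RT 108: heading 90 -> 342
    FD 4.4: (7.11,-3.504) -> (11.295,-4.864) [heading=342, move]
    FD 1: (11.295,-4.864) -> (12.246,-5.173) [heading=342, move]
    -- iteration 4/4 --
    RT 108: heading 342 -> 234
    FD 4.4: (12.246,-5.173) -> (9.66,-8.732) [heading=234, move]
    FD 1: (9.66,-8.732) -> (9.072,-9.541) [heading=234, move]
  ]
  -- iteration 4/4 --
  PU: pen up
  LT 30: heading 234 -> 264
  REPEAT 4 [
    -- iteration 1/4 --
    RT 108: heading 264 -> 156
    FD 4.4: (9.072,-9.541) -> (5.052,-7.752) [heading=156, move]
    FD 1: (5.052,-7.752) -> (4.139,-7.345) [heading=156, move]
    -- iteration 2/4 --
    RT 108: heading 156 -> 48
    FD 4.4: (4.139,-7.345) -> (7.083,-4.075) [heading=48, move]
    FD 1: (7.083,-4.075) -> (7.752,-3.332) [heading=48, move]
    -- iteration 3/4 --
    RT 108: heading 48 -> 300
    FD 4.4: (7.752,-3.332) -> (9.952,-7.143) [heading=300, move]
    FD 1: (9.952,-7.143) -> (10.452,-8.009) [heading=300, move]
    -- iteration 4/4 --
    RT 108: heading 300 -> 192
    FD 4.4: (10.452,-8.009) -> (6.148,-8.923) [heading=192, move]
    FD 1: (6.148,-8.923) -> (5.17,-9.131) [heading=192, move]
  ]
]
FD 11.3: (5.17,-9.131) -> (-5.883,-11.481) [heading=192, move]
RT 187: heading 192 -> 5
Final: pos=(-5.883,-11.481), heading=5, 1 segment(s) drawn

Segment endpoints: x in {0, 11.1}, y in {0}
xmin=0, ymin=0, xmax=11.1, ymax=0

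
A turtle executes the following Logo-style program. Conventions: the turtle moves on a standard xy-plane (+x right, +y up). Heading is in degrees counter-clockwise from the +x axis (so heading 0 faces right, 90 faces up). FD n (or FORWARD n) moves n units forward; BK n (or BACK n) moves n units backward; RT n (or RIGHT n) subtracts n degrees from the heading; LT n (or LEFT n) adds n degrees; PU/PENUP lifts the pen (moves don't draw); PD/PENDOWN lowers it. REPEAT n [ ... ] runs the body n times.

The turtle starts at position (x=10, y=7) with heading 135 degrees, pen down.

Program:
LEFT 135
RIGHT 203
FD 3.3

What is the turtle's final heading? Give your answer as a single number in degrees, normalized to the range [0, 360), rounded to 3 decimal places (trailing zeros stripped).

Executing turtle program step by step:
Start: pos=(10,7), heading=135, pen down
LT 135: heading 135 -> 270
RT 203: heading 270 -> 67
FD 3.3: (10,7) -> (11.289,10.038) [heading=67, draw]
Final: pos=(11.289,10.038), heading=67, 1 segment(s) drawn

Answer: 67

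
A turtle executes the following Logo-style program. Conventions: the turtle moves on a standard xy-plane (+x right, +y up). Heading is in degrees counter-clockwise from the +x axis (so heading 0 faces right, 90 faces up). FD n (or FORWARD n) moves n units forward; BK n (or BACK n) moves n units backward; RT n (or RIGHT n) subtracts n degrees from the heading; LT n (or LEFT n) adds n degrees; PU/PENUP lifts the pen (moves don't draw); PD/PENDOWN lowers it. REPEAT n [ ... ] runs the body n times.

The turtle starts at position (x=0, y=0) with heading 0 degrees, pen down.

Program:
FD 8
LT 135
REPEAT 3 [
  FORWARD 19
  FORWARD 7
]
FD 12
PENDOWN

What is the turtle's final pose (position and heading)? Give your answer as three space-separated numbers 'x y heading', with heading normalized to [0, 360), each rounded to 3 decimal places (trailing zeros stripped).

Answer: -55.64 63.64 135

Derivation:
Executing turtle program step by step:
Start: pos=(0,0), heading=0, pen down
FD 8: (0,0) -> (8,0) [heading=0, draw]
LT 135: heading 0 -> 135
REPEAT 3 [
  -- iteration 1/3 --
  FD 19: (8,0) -> (-5.435,13.435) [heading=135, draw]
  FD 7: (-5.435,13.435) -> (-10.385,18.385) [heading=135, draw]
  -- iteration 2/3 --
  FD 19: (-10.385,18.385) -> (-23.82,31.82) [heading=135, draw]
  FD 7: (-23.82,31.82) -> (-28.77,36.77) [heading=135, draw]
  -- iteration 3/3 --
  FD 19: (-28.77,36.77) -> (-42.205,50.205) [heading=135, draw]
  FD 7: (-42.205,50.205) -> (-47.154,55.154) [heading=135, draw]
]
FD 12: (-47.154,55.154) -> (-55.64,63.64) [heading=135, draw]
PD: pen down
Final: pos=(-55.64,63.64), heading=135, 8 segment(s) drawn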